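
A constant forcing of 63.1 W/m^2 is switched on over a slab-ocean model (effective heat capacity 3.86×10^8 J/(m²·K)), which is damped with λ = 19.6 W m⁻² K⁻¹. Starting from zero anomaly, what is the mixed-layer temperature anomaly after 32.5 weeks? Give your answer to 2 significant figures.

Areal heat capacity C = 3.86×10^8 J/(m²·K) (given).
τ = C / λ = 3.86×10^8 / 19.6 = 1.97×10^7 s.
Equilibrium anomaly ΔT_eq = F / λ = 63.1 / 19.6 = 3.22 K.
t = 32.5 weeks = 1.97×10^7 s, so t/τ = 0.998.
ΔT(t) = ΔT_eq (1 − e^(−t/τ)) = 3.22 × (1 − e^−0.998) = 2.03 K.

2.0 K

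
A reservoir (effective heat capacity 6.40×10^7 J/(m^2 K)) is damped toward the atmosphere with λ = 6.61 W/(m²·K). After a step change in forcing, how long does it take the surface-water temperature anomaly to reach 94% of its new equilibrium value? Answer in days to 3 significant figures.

Areal heat capacity C = 6.40×10^7 J/(m^2 K) (given).
τ = C / λ = 6.40×10^7 / 6.61 = 9.68×10^6 s.
Fraction reached: 1 − e^(−t/τ) = 0.94 ⇒ t = −τ ln(1 − 0.94) = τ × 2.81.
t = 2.72×10^7 s = 315 days.

315 days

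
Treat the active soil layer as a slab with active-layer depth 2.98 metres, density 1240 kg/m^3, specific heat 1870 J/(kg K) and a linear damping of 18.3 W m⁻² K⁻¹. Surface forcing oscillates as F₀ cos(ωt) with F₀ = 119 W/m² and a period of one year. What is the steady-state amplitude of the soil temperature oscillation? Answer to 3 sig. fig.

6.48 K

Areal heat capacity C = ρ c_p D = 1240 × 1870 × 2.98 = 6.91×10^6 J/(m²·K).
Angular frequency ω = 2π / T = 2π / 3.15×10^7 s = 1.99×10^-7 s⁻¹.
√((Cω)² + λ²) = √((1.38)² + 18.3²) = 18.4 W/(m²·K).
Amplitude A = F₀ / √((Cω)²+λ²) = 119 / 18.4 = 6.48 K.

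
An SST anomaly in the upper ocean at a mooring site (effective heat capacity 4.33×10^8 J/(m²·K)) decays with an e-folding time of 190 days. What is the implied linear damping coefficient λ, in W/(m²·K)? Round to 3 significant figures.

Areal heat capacity C = 4.33×10^8 J/(m²·K) (given).
τ = 190 days = 1.64×10^7 s.
λ = C / τ = 4.33×10^8 / 1.64×10^7 = 26.4 W/(m²·K).

26.4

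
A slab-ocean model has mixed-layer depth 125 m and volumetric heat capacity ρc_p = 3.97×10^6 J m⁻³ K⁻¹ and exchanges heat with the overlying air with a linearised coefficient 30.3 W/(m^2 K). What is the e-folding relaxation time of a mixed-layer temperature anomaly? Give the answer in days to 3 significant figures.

190 days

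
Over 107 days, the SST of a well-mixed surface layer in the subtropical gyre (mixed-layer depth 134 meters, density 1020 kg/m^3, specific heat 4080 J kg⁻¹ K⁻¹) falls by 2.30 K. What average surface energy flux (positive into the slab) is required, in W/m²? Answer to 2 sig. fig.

-140

Areal heat capacity C = ρ c_p D = 1020 × 4080 × 134 = 5.58×10^8 J m⁻² K⁻¹.
Required heat per unit area: Q = C ΔT = 5.58×10^8 × -2.30 = -1.28×10^9 J/m².
Flux F = Q / Δt = -1.28×10^9 / 9.24×10^6 s = -139 W/m².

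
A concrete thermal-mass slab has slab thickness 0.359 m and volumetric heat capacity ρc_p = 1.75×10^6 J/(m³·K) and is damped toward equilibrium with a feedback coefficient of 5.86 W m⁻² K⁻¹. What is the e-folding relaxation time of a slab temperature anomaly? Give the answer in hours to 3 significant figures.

29.8 hours

Areal heat capacity C = ρc_p × D = 1.75×10^6 × 0.359 = 6.28×10^5 J/(m^2 K).
Relaxation time τ = C / λ = 6.28×10^5 / 5.86 = 1.07×10^5 s.
In hours: 1.07×10^5 s / (3600 s/hour) = 29.8 hours.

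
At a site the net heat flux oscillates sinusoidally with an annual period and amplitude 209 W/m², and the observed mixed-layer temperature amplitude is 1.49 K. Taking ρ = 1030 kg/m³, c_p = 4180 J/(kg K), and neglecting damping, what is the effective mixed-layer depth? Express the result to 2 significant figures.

160 m

ω = 2π / 3.15×10^7 s = 1.99×10^-7 s⁻¹.
Required C = F₀ / (A ω) = 209 / (1.49 × 1.99×10^-7) = 7.04×10^8 J/(m²·K).
D = C / (ρ c_p) = 7.04×10^8 / (1030 × 4180) = 164 m.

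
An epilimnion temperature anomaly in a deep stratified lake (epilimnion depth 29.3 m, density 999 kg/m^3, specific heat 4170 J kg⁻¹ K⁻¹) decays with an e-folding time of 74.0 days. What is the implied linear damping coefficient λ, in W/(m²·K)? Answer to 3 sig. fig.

19.1

Areal heat capacity C = ρ c_p D = 999 × 4170 × 29.3 = 1.22×10^8 J/(m^2 K).
τ = 74.0 days = 6.39×10^6 s.
λ = C / τ = 1.22×10^8 / 6.39×10^6 = 19.1 W/(m²·K).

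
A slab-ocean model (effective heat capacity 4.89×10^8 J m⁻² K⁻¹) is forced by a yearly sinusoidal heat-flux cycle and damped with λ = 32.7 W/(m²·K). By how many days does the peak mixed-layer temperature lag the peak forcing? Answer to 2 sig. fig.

72 days

Areal heat capacity C = 4.89×10^8 J m⁻² K⁻¹ (given).
ω = 2π / 3.15×10^7 s = 1.99×10^-7 s⁻¹.
Phase lag φ = arctan(Cω/λ) = arctan(97.4/32.7) = 1.25 rad.
Time lag = φ / ω = 1.25 / 1.99×10^-7 = 6.26×10^6 s = 72.4 days.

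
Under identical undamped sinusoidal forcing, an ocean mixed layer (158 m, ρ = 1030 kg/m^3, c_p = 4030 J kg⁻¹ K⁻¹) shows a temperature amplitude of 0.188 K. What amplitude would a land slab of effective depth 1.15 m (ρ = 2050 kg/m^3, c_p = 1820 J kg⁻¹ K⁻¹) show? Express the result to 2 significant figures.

C_ocean = 6.56×10^8 J/(m²·K); C_land = 4.29×10^6 J/(m²·K).
A ∝ 1/C ⇒ A_land = A_ocean × C_ocean/C_land = 0.188 × 153 = 28.7 K.

29 K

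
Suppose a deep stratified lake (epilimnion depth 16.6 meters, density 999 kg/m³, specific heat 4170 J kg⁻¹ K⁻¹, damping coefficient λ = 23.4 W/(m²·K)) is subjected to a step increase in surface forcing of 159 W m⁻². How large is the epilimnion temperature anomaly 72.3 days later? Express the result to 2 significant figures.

6.0 K

Areal heat capacity C = ρ c_p D = 999 × 4170 × 16.6 = 6.92×10^7 J/(m^2 K).
τ = C / λ = 6.92×10^7 / 23.4 = 2.96×10^6 s.
Equilibrium anomaly ΔT_eq = F / λ = 159 / 23.4 = 6.79 K.
t = 72.3 days = 6.25×10^6 s, so t/τ = 2.11.
ΔT(t) = ΔT_eq (1 − e^(−t/τ)) = 6.79 × (1 − e^−2.11) = 5.97 K.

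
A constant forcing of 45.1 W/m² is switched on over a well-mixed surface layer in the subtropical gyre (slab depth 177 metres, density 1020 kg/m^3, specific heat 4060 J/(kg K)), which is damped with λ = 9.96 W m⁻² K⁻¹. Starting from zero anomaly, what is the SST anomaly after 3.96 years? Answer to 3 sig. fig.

3.70 K

Areal heat capacity C = ρ c_p D = 1020 × 4060 × 177 = 7.33×10^8 J m⁻² K⁻¹.
τ = C / λ = 7.33×10^8 / 9.96 = 7.36×10^7 s.
Equilibrium anomaly ΔT_eq = F / λ = 45.1 / 9.96 = 4.53 K.
t = 3.96 years = 1.25×10^8 s, so t/τ = 1.70.
ΔT(t) = ΔT_eq (1 − e^(−t/τ)) = 4.53 × (1 − e^−1.70) = 3.70 K.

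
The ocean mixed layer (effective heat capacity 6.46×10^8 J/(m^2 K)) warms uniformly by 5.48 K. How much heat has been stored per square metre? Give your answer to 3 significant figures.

Areal heat capacity C = 6.46×10^8 J/(m^2 K) (given).
ΔQ = C ΔT = 6.46×10^8 × 5.48 = 3.54×10^9 J/m².

3.54×10^9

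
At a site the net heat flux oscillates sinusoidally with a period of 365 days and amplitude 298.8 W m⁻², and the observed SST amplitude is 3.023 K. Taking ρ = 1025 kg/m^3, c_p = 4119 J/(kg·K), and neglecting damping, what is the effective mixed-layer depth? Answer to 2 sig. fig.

ω = 2π / 3.15×10^7 s = 1.99×10^-7 s⁻¹.
Required C = F₀ / (A ω) = 298.8 / (3.023 × 1.99×10^-7) = 4.96×10^8 J/(m²·K).
D = C / (ρ c_p) = 4.96×10^8 / (1025 × 4119) = 118 m.

120 m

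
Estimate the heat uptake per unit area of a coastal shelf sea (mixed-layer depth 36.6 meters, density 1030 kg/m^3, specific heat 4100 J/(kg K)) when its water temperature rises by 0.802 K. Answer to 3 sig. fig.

1.24×10^8

Areal heat capacity C = ρ c_p D = 1030 × 4100 × 36.6 = 1.55×10^8 J/(m²·K).
ΔQ = C ΔT = 1.55×10^8 × 0.802 = 1.24×10^8 J/m².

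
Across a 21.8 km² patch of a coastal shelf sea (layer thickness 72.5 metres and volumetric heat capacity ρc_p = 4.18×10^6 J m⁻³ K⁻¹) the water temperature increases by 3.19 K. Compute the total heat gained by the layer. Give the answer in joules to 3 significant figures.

Areal heat capacity C = ρc_p × D = 4.18×10^6 × 72.5 = 3.03×10^8 J m⁻² K⁻¹.
Heat per unit area: q = C ΔT = 3.03×10^8 × 3.19 = 9.67×10^8 J/m².
Total heat: Q = q × A = 9.67×10^8 × (21.8 × 10⁶ m²) = 2.11×10^16 J.

2.11×10^16 J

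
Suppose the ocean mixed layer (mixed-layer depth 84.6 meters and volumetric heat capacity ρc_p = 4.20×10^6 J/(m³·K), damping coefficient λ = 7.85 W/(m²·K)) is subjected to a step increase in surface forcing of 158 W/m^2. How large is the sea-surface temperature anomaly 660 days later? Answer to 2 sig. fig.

14 K

Areal heat capacity C = ρc_p × D = 4.20×10^6 × 84.6 = 3.55×10^8 J/(m²·K).
τ = C / λ = 3.55×10^8 / 7.85 = 4.53×10^7 s.
Equilibrium anomaly ΔT_eq = F / λ = 158 / 7.85 = 20.1 K.
t = 660 days = 5.70×10^7 s, so t/τ = 1.26.
ΔT(t) = ΔT_eq (1 − e^(−t/τ)) = 20.1 × (1 − e^−1.26) = 14.4 K.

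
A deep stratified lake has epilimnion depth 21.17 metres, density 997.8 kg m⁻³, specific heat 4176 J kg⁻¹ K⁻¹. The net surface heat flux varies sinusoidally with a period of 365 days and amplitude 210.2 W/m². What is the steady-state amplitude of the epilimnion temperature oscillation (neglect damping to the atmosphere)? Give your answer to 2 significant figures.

Areal heat capacity C = ρ c_p D = 997.8 × 4176 × 21.17 = 8.82×10^7 J m⁻² K⁻¹.
Angular frequency ω = 2π / T = 2π / 3.15×10^7 s = 1.99×10^-7 s⁻¹.
Cω = 8.82×10^7 × 1.99×10^-7 = 17.6 W/(m²·K).
Amplitude A = F₀ / (Cω) = 210.2 / 17.6 = 12.0 K.

12 K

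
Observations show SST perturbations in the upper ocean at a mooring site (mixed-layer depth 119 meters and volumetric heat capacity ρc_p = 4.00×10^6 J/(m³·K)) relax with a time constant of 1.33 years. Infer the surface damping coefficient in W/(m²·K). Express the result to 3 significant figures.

Areal heat capacity C = ρc_p × D = 4.00×10^6 × 119 = 4.76×10^8 J m⁻² K⁻¹.
τ = 1.33 years = 4.20×10^7 s.
λ = C / τ = 4.76×10^8 / 4.20×10^7 = 11.3 W/(m²·K).

11.3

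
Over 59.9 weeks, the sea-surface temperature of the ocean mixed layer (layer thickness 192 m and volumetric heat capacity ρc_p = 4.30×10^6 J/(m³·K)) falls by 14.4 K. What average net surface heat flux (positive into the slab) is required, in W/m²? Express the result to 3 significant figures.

-328

Areal heat capacity C = ρc_p × D = 4.30×10^6 × 192 = 8.26×10^8 J m⁻² K⁻¹.
Required heat per unit area: Q = C ΔT = 8.26×10^8 × -14.4 = -1.19×10^10 J/m².
Flux F = Q / Δt = -1.19×10^10 / 3.62×10^7 s = -328 W/m².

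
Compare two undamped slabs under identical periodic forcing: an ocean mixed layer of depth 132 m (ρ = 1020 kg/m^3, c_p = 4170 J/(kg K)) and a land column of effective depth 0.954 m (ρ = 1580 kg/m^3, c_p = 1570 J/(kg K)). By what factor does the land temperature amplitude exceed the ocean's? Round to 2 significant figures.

240

C_ocean = 1020 × 4170 × 132 = 5.61×10^8 J/(m²·K).
C_land = 1580 × 1570 × 0.954 = 2.37×10^6 J/(m²·K).
Undamped amplitude ∝ 1/C, so A_land/A_ocean = C_ocean/C_land = 237.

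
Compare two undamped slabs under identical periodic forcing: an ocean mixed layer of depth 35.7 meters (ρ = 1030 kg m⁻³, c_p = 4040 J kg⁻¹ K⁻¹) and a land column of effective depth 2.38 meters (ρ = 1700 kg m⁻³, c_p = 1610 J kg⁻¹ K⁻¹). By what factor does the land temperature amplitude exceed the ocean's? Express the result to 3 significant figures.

C_ocean = 1030 × 4040 × 35.7 = 1.49×10^8 J/(m²·K).
C_land = 1700 × 1610 × 2.38 = 6.51×10^6 J/(m²·K).
Undamped amplitude ∝ 1/C, so A_land/A_ocean = C_ocean/C_land = 22.8.

22.8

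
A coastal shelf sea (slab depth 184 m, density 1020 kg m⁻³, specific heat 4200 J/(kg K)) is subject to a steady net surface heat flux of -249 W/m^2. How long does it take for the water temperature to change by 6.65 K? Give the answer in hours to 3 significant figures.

Areal heat capacity C = ρ c_p D = 1020 × 4200 × 184 = 7.88×10^8 J m⁻² K⁻¹.
Time required: Δt = C ΔT / F = 7.88×10^8 × -6.65 / -249 = 2.11×10^7 s.
In hours: 2.11×10^7 s / (3600 s/hour) = 5850 hours.

5850 hours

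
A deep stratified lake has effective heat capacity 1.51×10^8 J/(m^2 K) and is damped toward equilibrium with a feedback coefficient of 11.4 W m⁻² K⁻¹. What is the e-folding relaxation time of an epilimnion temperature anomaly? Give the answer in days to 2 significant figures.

Areal heat capacity C = 1.51×10^8 J/(m^2 K) (given).
Relaxation time τ = C / λ = 1.51×10^8 / 11.4 = 1.32×10^7 s.
In days: 1.32×10^7 s / (86400 s/day) = 153 days.

150 days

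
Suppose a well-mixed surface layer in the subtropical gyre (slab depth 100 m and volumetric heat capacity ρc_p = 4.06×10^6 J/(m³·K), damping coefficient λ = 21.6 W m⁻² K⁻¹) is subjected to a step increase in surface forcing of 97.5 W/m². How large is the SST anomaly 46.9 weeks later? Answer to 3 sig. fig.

3.52 K

Areal heat capacity C = ρc_p × D = 4.06×10^6 × 100 = 4.06×10^8 J/(m²·K).
τ = C / λ = 4.06×10^8 / 21.6 = 1.88×10^7 s.
Equilibrium anomaly ΔT_eq = F / λ = 97.5 / 21.6 = 4.51 K.
t = 46.9 weeks = 2.84×10^7 s, so t/τ = 1.51.
ΔT(t) = ΔT_eq (1 − e^(−t/τ)) = 4.51 × (1 − e^−1.51) = 3.52 K.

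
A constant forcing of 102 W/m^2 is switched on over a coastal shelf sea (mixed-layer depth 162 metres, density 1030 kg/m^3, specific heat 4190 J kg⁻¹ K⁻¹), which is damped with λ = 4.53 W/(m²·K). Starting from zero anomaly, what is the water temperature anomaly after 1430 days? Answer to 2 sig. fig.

12 K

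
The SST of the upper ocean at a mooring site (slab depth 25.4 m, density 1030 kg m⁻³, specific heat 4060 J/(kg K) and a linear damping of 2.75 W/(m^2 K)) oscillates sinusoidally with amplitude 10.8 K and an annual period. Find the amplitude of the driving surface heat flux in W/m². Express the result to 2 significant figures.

230

Areal heat capacity C = ρ c_p D = 1030 × 4060 × 25.4 = 1.06×10^8 J m⁻² K⁻¹.
ω = 2π / 3.15×10^7 s = 1.99×10^-7 s⁻¹.
√((Cω)² + λ²) = √((21.2)² + 2.75²) = 21.3 W/(m²·K).
F₀ = A × √((Cω)²+λ²) = 10.8 × 21.3 = 230 W/m².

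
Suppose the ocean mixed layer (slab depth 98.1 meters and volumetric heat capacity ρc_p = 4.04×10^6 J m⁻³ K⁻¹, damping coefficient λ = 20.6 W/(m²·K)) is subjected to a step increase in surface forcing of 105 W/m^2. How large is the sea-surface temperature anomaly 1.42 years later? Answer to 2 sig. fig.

Areal heat capacity C = ρc_p × D = 4.04×10^6 × 98.1 = 3.96×10^8 J m⁻² K⁻¹.
τ = C / λ = 3.96×10^8 / 20.6 = 1.92×10^7 s.
Equilibrium anomaly ΔT_eq = F / λ = 105 / 20.6 = 5.10 K.
t = 1.42 years = 4.48×10^7 s, so t/τ = 2.33.
ΔT(t) = ΔT_eq (1 − e^(−t/τ)) = 5.10 × (1 − e^−2.33) = 4.60 K.

4.6 K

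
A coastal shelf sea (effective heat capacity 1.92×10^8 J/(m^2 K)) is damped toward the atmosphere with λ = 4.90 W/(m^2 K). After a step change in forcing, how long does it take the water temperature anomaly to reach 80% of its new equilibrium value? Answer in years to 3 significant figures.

2.00 years

Areal heat capacity C = 1.92×10^8 J/(m^2 K) (given).
τ = C / λ = 1.92×10^8 / 4.90 = 3.92×10^7 s.
Fraction reached: 1 − e^(−t/τ) = 0.80 ⇒ t = −τ ln(1 − 0.80) = τ × 1.61.
t = 6.31×10^7 s = 2.00 years.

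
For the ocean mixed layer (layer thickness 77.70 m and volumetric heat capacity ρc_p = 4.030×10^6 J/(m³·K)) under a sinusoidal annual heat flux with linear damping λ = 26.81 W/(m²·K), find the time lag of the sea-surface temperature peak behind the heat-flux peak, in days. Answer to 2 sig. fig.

Areal heat capacity C = ρc_p × D = 4.030×10^6 × 77.70 = 3.13×10^8 J m⁻² K⁻¹.
ω = 2π / 3.15×10^7 s = 1.99×10^-7 s⁻¹.
Phase lag φ = arctan(Cω/λ) = arctan(62.4/26.81) = 1.16 rad.
Time lag = φ / ω = 1.16 / 1.99×10^-7 = 5.85×10^6 s = 67.7 days.

68 days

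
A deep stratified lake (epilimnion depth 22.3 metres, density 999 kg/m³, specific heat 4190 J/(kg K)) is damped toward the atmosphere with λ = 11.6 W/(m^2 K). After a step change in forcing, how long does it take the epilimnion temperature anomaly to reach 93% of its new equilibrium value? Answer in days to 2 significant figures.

250 days

Areal heat capacity C = ρ c_p D = 999 × 4190 × 22.3 = 9.33×10^7 J/(m²·K).
τ = C / λ = 9.33×10^7 / 11.6 = 8.05×10^6 s.
Fraction reached: 1 − e^(−t/τ) = 0.93 ⇒ t = −τ ln(1 − 0.93) = τ × 2.66.
t = 2.14×10^7 s = 248 days.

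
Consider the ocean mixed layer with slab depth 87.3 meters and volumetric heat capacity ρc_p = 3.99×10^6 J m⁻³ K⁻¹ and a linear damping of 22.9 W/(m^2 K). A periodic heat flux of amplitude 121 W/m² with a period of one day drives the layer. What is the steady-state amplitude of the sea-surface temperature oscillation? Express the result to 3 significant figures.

Areal heat capacity C = ρc_p × D = 3.99×10^6 × 87.3 = 3.48×10^8 J/(m²·K).
Angular frequency ω = 2π / T = 2π / 86400 s = 7.27×10^-5 s⁻¹.
√((Cω)² + λ²) = √((25300)² + 22.9²) = 25300 W/(m²·K).
Amplitude A = F₀ / √((Cω)²+λ²) = 121 / 25300 = 0.00478 K.

0.00478 K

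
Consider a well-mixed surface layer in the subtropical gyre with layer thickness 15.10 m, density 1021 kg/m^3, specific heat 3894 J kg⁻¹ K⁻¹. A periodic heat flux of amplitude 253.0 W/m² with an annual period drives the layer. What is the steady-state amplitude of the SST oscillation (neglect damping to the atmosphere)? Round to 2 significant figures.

21 K

Areal heat capacity C = ρ c_p D = 1021 × 3894 × 15.10 = 6.00×10^7 J m⁻² K⁻¹.
Angular frequency ω = 2π / T = 2π / 3.15×10^7 s = 1.99×10^-7 s⁻¹.
Cω = 6.00×10^7 × 1.99×10^-7 = 12.0 W/(m²·K).
Amplitude A = F₀ / (Cω) = 253.0 / 12.0 = 21.2 K.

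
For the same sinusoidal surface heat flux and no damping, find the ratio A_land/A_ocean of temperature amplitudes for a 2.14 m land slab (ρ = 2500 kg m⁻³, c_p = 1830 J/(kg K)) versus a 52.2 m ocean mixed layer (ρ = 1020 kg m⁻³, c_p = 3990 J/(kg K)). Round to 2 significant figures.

22

C_ocean = 1020 × 3990 × 52.2 = 2.12×10^8 J/(m²·K).
C_land = 2500 × 1830 × 2.14 = 9.79×10^6 J/(m²·K).
Undamped amplitude ∝ 1/C, so A_land/A_ocean = C_ocean/C_land = 21.7.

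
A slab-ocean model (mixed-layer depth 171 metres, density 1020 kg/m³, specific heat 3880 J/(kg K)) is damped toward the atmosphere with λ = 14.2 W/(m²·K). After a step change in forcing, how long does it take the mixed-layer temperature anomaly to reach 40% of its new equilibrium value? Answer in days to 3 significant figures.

282 days

Areal heat capacity C = ρ c_p D = 1020 × 3880 × 171 = 6.77×10^8 J m⁻² K⁻¹.
τ = C / λ = 6.77×10^8 / 14.2 = 4.77×10^7 s.
Fraction reached: 1 − e^(−t/τ) = 0.40 ⇒ t = −τ ln(1 − 0.40) = τ × 0.511.
t = 2.43×10^7 s = 282 days.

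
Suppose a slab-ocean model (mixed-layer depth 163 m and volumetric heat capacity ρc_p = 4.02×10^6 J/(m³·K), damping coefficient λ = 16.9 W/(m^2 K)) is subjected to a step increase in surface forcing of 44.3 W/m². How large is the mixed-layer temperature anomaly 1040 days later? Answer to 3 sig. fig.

Areal heat capacity C = ρc_p × D = 4.02×10^6 × 163 = 6.55×10^8 J/(m²·K).
τ = C / λ = 6.55×10^8 / 16.9 = 3.88×10^7 s.
Equilibrium anomaly ΔT_eq = F / λ = 44.3 / 16.9 = 2.62 K.
t = 1040 days = 8.99×10^7 s, so t/τ = 2.32.
ΔT(t) = ΔT_eq (1 − e^(−t/τ)) = 2.62 × (1 − e^−2.32) = 2.36 K.

2.36 K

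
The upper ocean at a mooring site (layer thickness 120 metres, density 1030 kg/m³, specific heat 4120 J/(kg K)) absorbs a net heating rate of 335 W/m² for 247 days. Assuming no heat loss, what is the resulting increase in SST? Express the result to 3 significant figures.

14.0 K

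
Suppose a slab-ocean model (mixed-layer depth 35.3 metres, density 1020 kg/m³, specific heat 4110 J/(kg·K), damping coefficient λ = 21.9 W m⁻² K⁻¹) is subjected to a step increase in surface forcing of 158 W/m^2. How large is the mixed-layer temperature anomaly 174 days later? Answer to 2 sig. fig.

Areal heat capacity C = ρ c_p D = 1020 × 4110 × 35.3 = 1.48×10^8 J m⁻² K⁻¹.
τ = C / λ = 1.48×10^8 / 21.9 = 6.76×10^6 s.
Equilibrium anomaly ΔT_eq = F / λ = 158 / 21.9 = 7.21 K.
t = 174 days = 1.50×10^7 s, so t/τ = 2.22.
ΔT(t) = ΔT_eq (1 − e^(−t/τ)) = 7.21 × (1 − e^−2.22) = 6.43 K.

6.4 K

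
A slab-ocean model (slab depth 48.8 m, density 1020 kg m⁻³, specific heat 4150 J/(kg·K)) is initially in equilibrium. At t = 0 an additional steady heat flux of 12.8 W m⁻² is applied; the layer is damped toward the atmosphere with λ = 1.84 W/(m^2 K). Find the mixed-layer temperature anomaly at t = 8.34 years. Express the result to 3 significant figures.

6.29 K

Areal heat capacity C = ρ c_p D = 1020 × 4150 × 48.8 = 2.07×10^8 J/(m²·K).
τ = C / λ = 2.07×10^8 / 1.84 = 1.12×10^8 s.
Equilibrium anomaly ΔT_eq = F / λ = 12.8 / 1.84 = 6.96 K.
t = 8.34 years = 2.63×10^8 s, so t/τ = 2.34.
ΔT(t) = ΔT_eq (1 − e^(−t/τ)) = 6.96 × (1 − e^−2.34) = 6.29 K.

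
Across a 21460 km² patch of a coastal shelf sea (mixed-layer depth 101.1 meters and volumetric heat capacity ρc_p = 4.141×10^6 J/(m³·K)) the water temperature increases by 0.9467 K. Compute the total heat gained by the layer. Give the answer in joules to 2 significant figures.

8.5×10^18 J

Areal heat capacity C = ρc_p × D = 4.141×10^6 × 101.1 = 4.19×10^8 J/(m^2 K).
Heat per unit area: q = C ΔT = 4.19×10^8 × 0.9467 = 3.96×10^8 J/m².
Total heat: Q = q × A = 3.96×10^8 × (21460 × 10⁶ m²) = 8.51×10^18 J.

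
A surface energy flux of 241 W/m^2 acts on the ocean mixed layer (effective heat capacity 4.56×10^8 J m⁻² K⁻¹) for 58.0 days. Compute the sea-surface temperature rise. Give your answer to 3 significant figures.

2.65 K

Areal heat capacity C = 4.56×10^8 J m⁻² K⁻¹ (given).
Net heat input Q = F Δt = 241 × (58.0 days × 86400 s/day) = 1.21×10^9 J/m².
ΔT = Q / C = 1.21×10^9 / 4.56×10^8 = 2.65 K.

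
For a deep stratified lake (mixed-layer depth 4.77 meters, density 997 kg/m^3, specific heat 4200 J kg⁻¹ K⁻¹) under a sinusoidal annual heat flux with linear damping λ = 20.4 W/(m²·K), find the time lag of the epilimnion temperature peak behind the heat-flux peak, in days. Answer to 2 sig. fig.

Areal heat capacity C = ρ c_p D = 997 × 4200 × 4.77 = 2.00×10^7 J m⁻² K⁻¹.
ω = 2π / 3.15×10^7 s = 1.99×10^-7 s⁻¹.
Phase lag φ = arctan(Cω/λ) = arctan(3.98/20.4) = 0.193 rad.
Time lag = φ / ω = 0.193 / 1.99×10^-7 = 9.67×10^5 s = 11.2 days.

11 days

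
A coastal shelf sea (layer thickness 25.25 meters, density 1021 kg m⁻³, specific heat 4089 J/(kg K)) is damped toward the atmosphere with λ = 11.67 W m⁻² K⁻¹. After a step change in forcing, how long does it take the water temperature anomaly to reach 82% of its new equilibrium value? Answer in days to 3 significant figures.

Areal heat capacity C = ρ c_p D = 1021 × 4089 × 25.25 = 1.05×10^8 J/(m^2 K).
τ = C / λ = 1.05×10^8 / 11.67 = 9.03×10^6 s.
Fraction reached: 1 − e^(−t/τ) = 0.82 ⇒ t = −τ ln(1 − 0.82) = τ × 1.71.
t = 1.55×10^7 s = 179 days.

179 days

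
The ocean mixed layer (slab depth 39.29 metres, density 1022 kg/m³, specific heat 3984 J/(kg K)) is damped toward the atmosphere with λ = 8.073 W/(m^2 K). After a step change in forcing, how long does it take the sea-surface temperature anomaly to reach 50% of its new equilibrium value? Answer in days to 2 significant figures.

160 days

Areal heat capacity C = ρ c_p D = 1022 × 3984 × 39.29 = 1.60×10^8 J/(m^2 K).
τ = C / λ = 1.60×10^8 / 8.073 = 1.98×10^7 s.
Fraction reached: 1 − e^(−t/τ) = 0.50 ⇒ t = −τ ln(1 − 0.50) = τ × 0.693.
t = 1.37×10^7 s = 159 days.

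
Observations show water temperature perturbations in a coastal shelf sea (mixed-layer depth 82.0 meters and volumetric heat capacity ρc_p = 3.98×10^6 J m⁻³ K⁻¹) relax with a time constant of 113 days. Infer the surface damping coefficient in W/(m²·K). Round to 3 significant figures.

33.4

Areal heat capacity C = ρc_p × D = 3.98×10^6 × 82.0 = 3.26×10^8 J/(m^2 K).
τ = 113 days = 9.76×10^6 s.
λ = C / τ = 3.26×10^8 / 9.76×10^6 = 33.4 W/(m²·K).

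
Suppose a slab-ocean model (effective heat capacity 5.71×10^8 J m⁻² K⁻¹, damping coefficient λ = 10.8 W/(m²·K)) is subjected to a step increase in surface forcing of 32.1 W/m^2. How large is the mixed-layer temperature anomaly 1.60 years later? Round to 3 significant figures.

1.83 K

Areal heat capacity C = 5.71×10^8 J m⁻² K⁻¹ (given).
τ = C / λ = 5.71×10^8 / 10.8 = 5.29×10^7 s.
Equilibrium anomaly ΔT_eq = F / λ = 32.1 / 10.8 = 2.97 K.
t = 1.60 years = 5.05×10^7 s, so t/τ = 0.955.
ΔT(t) = ΔT_eq (1 − e^(−t/τ)) = 2.97 × (1 − e^−0.955) = 1.83 K.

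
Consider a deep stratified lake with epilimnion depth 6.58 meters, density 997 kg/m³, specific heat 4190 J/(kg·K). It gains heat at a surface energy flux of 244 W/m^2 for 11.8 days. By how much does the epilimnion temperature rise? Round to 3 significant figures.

9.05 K

Areal heat capacity C = ρ c_p D = 997 × 4190 × 6.58 = 2.75×10^7 J/(m²·K).
Net heat input Q = F Δt = 244 × (11.8 days × 86400 s/day) = 2.49×10^8 J/m².
ΔT = Q / C = 2.49×10^8 / 2.75×10^7 = 9.05 K.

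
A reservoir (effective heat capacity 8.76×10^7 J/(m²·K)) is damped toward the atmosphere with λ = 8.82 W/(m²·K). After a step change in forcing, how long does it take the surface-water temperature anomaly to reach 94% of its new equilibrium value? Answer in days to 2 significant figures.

320 days

Areal heat capacity C = 8.76×10^7 J/(m²·K) (given).
τ = C / λ = 8.76×10^7 / 8.82 = 9.93×10^6 s.
Fraction reached: 1 − e^(−t/τ) = 0.94 ⇒ t = −τ ln(1 − 0.94) = τ × 2.81.
t = 2.79×10^7 s = 323 days.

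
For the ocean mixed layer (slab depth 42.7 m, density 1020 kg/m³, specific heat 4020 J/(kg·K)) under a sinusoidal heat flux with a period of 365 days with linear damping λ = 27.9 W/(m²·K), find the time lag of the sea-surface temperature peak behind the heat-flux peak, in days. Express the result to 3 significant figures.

Areal heat capacity C = ρ c_p D = 1020 × 4020 × 42.7 = 1.75×10^8 J/(m^2 K).
ω = 2π / 3.15×10^7 s = 1.99×10^-7 s⁻¹.
Phase lag φ = arctan(Cω/λ) = arctan(34.9/27.9) = 0.896 rad.
Time lag = φ / ω = 0.896 / 1.99×10^-7 = 4.50×10^6 s = 52.1 days.

52.1 days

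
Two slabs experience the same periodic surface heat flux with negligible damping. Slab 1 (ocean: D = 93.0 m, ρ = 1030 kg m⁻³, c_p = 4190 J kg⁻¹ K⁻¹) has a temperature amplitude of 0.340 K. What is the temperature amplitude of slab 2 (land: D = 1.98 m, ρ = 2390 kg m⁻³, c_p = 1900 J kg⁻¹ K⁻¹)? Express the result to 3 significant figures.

15.2 K

C_ocean = 4.01×10^8 J/(m²·K); C_land = 8.99×10^6 J/(m²·K).
A ∝ 1/C ⇒ A_land = A_ocean × C_ocean/C_land = 0.340 × 44.6 = 15.2 K.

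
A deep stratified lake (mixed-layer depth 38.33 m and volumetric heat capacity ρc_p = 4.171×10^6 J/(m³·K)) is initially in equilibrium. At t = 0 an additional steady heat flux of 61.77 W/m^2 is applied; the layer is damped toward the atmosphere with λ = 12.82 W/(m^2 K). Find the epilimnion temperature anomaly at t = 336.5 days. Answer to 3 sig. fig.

Areal heat capacity C = ρc_p × D = 4.171×10^6 × 38.33 = 1.60×10^8 J/(m²·K).
τ = C / λ = 1.60×10^8 / 12.82 = 1.25×10^7 s.
Equilibrium anomaly ΔT_eq = F / λ = 61.77 / 12.82 = 4.82 K.
t = 336.5 days = 2.91×10^7 s, so t/τ = 2.33.
ΔT(t) = ΔT_eq (1 − e^(−t/τ)) = 4.82 × (1 − e^−2.33) = 4.35 K.

4.35 K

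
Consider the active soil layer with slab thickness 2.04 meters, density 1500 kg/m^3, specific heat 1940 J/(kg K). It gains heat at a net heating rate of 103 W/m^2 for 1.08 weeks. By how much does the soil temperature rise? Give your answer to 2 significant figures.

11 K

Areal heat capacity C = ρ c_p D = 1500 × 1940 × 2.04 = 5.94×10^6 J/(m^2 K).
Net heat input Q = F Δt = 103 × (1.08 weeks × 6.048×10^5 s/week) = 6.73×10^7 J/m².
ΔT = Q / C = 6.73×10^7 / 5.94×10^6 = 11.3 K.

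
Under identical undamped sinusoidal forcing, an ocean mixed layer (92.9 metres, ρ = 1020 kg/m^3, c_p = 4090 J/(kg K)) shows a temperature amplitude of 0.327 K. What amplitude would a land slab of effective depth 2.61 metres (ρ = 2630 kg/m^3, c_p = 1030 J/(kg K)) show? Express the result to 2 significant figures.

18 K

C_ocean = 3.88×10^8 J/(m²·K); C_land = 7.07×10^6 J/(m²·K).
A ∝ 1/C ⇒ A_land = A_ocean × C_ocean/C_land = 0.327 × 54.8 = 17.9 K.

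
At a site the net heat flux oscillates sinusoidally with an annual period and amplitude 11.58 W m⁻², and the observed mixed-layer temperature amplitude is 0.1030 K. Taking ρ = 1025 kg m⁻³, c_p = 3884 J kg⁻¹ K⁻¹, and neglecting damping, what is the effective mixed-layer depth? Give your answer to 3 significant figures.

ω = 2π / 3.15×10^7 s = 1.99×10^-7 s⁻¹.
Required C = F₀ / (A ω) = 11.58 / (0.1030 × 1.99×10^-7) = 5.64×10^8 J/(m²·K).
D = C / (ρ c_p) = 5.64×10^8 / (1025 × 3884) = 142 m.

142 m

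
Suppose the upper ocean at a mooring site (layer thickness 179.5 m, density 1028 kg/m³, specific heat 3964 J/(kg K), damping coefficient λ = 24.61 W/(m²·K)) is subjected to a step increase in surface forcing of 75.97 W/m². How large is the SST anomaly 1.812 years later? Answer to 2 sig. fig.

Areal heat capacity C = ρ c_p D = 1028 × 3964 × 179.5 = 7.31×10^8 J/(m^2 K).
τ = C / λ = 7.31×10^8 / 24.61 = 2.97×10^7 s.
Equilibrium anomaly ΔT_eq = F / λ = 75.97 / 24.61 = 3.09 K.
t = 1.812 years = 5.72×10^7 s, so t/τ = 1.92.
ΔT(t) = ΔT_eq (1 − e^(−t/τ)) = 3.09 × (1 − e^−1.92) = 2.64 K.

2.6 K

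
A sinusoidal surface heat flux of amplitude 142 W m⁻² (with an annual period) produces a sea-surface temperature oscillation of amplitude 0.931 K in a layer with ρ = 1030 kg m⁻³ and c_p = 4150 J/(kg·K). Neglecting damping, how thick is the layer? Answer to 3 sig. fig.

179 m

ω = 2π / 3.15×10^7 s = 1.99×10^-7 s⁻¹.
Required C = F₀ / (A ω) = 142 / (0.931 × 1.99×10^-7) = 7.66×10^8 J/(m²·K).
D = C / (ρ c_p) = 7.66×10^8 / (1030 × 4150) = 179 m.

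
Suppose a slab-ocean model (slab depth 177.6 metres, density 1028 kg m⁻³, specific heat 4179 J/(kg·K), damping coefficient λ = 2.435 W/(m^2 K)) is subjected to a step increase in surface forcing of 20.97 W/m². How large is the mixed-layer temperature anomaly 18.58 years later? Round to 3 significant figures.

Areal heat capacity C = ρ c_p D = 1028 × 4179 × 177.6 = 7.63×10^8 J/(m^2 K).
τ = C / λ = 7.63×10^8 / 2.435 = 3.13×10^8 s.
Equilibrium anomaly ΔT_eq = F / λ = 20.97 / 2.435 = 8.61 K.
t = 18.58 years = 5.86×10^8 s, so t/τ = 1.87.
ΔT(t) = ΔT_eq (1 − e^(−t/τ)) = 8.61 × (1 − e^−1.87) = 7.29 K.

7.29 K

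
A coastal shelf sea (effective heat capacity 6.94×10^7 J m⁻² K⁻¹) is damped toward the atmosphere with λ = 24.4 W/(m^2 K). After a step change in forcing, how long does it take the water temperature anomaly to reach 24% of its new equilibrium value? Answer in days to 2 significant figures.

Areal heat capacity C = 6.94×10^7 J m⁻² K⁻¹ (given).
τ = C / λ = 6.94×10^7 / 24.4 = 2.84×10^6 s.
Fraction reached: 1 − e^(−t/τ) = 0.24 ⇒ t = −τ ln(1 − 0.24) = τ × 0.274.
t = 7.81×10^5 s = 9.03 days.

9.0 days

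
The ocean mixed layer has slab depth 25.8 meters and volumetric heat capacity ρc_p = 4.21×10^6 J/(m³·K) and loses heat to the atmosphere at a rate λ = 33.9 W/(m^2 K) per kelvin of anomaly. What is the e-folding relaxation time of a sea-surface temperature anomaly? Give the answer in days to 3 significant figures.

Areal heat capacity C = ρc_p × D = 4.21×10^6 × 25.8 = 1.09×10^8 J m⁻² K⁻¹.
Relaxation time τ = C / λ = 1.09×10^8 / 33.9 = 3.20×10^6 s.
In days: 3.20×10^6 s / (86400 s/day) = 37.1 days.

37.1 days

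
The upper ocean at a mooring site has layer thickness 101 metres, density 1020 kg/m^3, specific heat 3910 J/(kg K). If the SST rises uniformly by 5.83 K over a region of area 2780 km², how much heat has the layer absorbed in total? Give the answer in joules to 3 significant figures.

Areal heat capacity C = ρ c_p D = 1020 × 3910 × 101 = 4.03×10^8 J m⁻² K⁻¹.
Heat per unit area: q = C ΔT = 4.03×10^8 × 5.83 = 2.35×10^9 J/m².
Total heat: Q = q × A = 2.35×10^9 × (2780 × 10⁶ m²) = 6.53×10^18 J.

6.53×10^18 J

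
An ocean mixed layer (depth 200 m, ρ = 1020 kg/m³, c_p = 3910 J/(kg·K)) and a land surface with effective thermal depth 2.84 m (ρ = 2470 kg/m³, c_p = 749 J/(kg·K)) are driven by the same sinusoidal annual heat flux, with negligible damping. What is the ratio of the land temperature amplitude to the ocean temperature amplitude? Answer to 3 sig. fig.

C_ocean = 1020 × 3910 × 200 = 7.98×10^8 J/(m²·K).
C_land = 2470 × 749 × 2.84 = 5.25×10^6 J/(m²·K).
Undamped amplitude ∝ 1/C, so A_land/A_ocean = C_ocean/C_land = 152.

152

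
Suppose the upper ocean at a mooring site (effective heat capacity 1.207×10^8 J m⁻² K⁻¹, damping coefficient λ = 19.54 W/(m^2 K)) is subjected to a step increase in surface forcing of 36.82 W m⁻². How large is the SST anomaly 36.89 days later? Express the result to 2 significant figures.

0.76 K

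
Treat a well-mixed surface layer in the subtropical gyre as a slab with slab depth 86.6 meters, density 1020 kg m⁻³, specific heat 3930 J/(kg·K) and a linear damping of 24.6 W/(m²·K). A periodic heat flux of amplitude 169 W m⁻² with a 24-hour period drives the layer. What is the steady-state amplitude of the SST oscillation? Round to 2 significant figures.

0.0067 K

Areal heat capacity C = ρ c_p D = 1020 × 3930 × 86.6 = 3.47×10^8 J/(m²·K).
Angular frequency ω = 2π / T = 2π / 86400 s = 7.27×10^-5 s⁻¹.
√((Cω)² + λ²) = √((25200)² + 24.6²) = 25200 W/(m²·K).
Amplitude A = F₀ / √((Cω)²+λ²) = 169 / 25200 = 0.00669 K.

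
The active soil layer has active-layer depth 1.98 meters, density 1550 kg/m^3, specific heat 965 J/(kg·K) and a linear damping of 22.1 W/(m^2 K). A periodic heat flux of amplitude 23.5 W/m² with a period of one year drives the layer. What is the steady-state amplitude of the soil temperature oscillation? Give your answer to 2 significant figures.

1.1 K

Areal heat capacity C = ρ c_p D = 1550 × 965 × 1.98 = 2.96×10^6 J m⁻² K⁻¹.
Angular frequency ω = 2π / T = 2π / 3.15×10^7 s = 1.99×10^-7 s⁻¹.
√((Cω)² + λ²) = √((0.590)² + 22.1²) = 22.1 W/(m²·K).
Amplitude A = F₀ / √((Cω)²+λ²) = 23.5 / 22.1 = 1.06 K.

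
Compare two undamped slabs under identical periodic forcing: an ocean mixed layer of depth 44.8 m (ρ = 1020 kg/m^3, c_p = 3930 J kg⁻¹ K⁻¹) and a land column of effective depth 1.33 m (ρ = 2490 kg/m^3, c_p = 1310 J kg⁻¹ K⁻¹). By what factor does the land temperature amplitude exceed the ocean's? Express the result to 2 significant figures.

C_ocean = 1020 × 3930 × 44.8 = 1.80×10^8 J/(m²·K).
C_land = 2490 × 1310 × 1.33 = 4.34×10^6 J/(m²·K).
Undamped amplitude ∝ 1/C, so A_land/A_ocean = C_ocean/C_land = 41.4.

41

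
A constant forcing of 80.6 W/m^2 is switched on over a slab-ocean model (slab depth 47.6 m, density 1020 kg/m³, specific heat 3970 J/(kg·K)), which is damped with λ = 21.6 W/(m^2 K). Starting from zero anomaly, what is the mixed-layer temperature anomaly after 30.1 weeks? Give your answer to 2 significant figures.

3.2 K

Areal heat capacity C = ρ c_p D = 1020 × 3970 × 47.6 = 1.93×10^8 J/(m^2 K).
τ = C / λ = 1.93×10^8 / 21.6 = 8.92×10^6 s.
Equilibrium anomaly ΔT_eq = F / λ = 80.6 / 21.6 = 3.73 K.
t = 30.1 weeks = 1.82×10^7 s, so t/τ = 2.04.
ΔT(t) = ΔT_eq (1 − e^(−t/τ)) = 3.73 × (1 − e^−2.04) = 3.25 K.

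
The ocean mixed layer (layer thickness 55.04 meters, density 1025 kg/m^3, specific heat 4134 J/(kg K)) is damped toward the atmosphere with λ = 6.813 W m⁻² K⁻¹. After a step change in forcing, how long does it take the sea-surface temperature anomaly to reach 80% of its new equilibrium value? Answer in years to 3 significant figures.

1.75 years

Areal heat capacity C = ρ c_p D = 1025 × 4134 × 55.04 = 2.33×10^8 J/(m^2 K).
τ = C / λ = 2.33×10^8 / 6.813 = 3.42×10^7 s.
Fraction reached: 1 − e^(−t/τ) = 0.80 ⇒ t = −τ ln(1 − 0.80) = τ × 1.61.
t = 5.51×10^7 s = 1.75 years.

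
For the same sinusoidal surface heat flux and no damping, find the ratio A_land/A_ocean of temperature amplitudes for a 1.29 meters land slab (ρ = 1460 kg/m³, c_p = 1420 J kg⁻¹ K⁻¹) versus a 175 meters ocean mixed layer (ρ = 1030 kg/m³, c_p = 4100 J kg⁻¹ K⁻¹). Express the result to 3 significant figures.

276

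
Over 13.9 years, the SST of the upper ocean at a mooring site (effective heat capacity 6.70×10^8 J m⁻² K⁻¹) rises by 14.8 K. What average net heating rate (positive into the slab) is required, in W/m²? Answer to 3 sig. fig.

22.6

Areal heat capacity C = 6.70×10^8 J m⁻² K⁻¹ (given).
Required heat per unit area: Q = C ΔT = 6.70×10^8 × 14.8 = 9.92×10^9 J/m².
Flux F = Q / Δt = 9.92×10^9 / 4.39×10^8 s = 22.6 W/m².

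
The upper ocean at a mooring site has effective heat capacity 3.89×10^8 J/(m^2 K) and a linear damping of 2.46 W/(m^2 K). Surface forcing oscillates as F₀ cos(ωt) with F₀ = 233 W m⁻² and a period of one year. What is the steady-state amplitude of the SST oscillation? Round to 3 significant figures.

3.00 K

Areal heat capacity C = 3.89×10^8 J/(m^2 K) (given).
Angular frequency ω = 2π / T = 2π / 3.15×10^7 s = 1.99×10^-7 s⁻¹.
√((Cω)² + λ²) = √((77.5)² + 2.46²) = 77.5 W/(m²·K).
Amplitude A = F₀ / √((Cω)²+λ²) = 233 / 77.5 = 3.00 K.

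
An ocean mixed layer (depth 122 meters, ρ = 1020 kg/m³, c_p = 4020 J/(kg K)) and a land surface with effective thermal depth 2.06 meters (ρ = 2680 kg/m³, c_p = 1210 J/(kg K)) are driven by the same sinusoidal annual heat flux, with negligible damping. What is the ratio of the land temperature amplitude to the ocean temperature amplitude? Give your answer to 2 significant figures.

C_ocean = 1020 × 4020 × 122 = 5.00×10^8 J/(m²·K).
C_land = 2680 × 1210 × 2.06 = 6.68×10^6 J/(m²·K).
Undamped amplitude ∝ 1/C, so A_land/A_ocean = C_ocean/C_land = 74.9.

75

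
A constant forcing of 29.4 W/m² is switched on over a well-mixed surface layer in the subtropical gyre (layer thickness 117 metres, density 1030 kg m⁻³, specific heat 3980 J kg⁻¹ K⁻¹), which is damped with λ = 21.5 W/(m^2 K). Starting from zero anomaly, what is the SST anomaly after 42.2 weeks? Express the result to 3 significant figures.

0.932 K

Areal heat capacity C = ρ c_p D = 1030 × 3980 × 117 = 4.80×10^8 J m⁻² K⁻¹.
τ = C / λ = 4.80×10^8 / 21.5 = 2.23×10^7 s.
Equilibrium anomaly ΔT_eq = F / λ = 29.4 / 21.5 = 1.37 K.
t = 42.2 weeks = 2.55×10^7 s, so t/τ = 1.14.
ΔT(t) = ΔT_eq (1 − e^(−t/τ)) = 1.37 × (1 − e^−1.14) = 0.932 K.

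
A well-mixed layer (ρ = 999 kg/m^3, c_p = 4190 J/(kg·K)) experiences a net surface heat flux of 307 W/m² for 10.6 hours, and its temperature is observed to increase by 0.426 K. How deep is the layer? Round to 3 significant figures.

6.57 m

Heat input Q = F Δt = 307 × 38200 s = 1.17×10^7 J/m².
Required areal heat capacity C = Q / ΔT = 2.75×10^7 J/(m²·K).
Depth D = C / (ρ c_p) = 2.75×10^7 / (999 × 4190) = 6.57 m.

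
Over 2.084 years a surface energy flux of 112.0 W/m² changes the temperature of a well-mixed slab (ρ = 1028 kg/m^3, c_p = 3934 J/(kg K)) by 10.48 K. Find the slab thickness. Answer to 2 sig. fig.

170 m

Heat input Q = F Δt = 112.0 × 6.58×10^7 s = 7.37×10^9 J/m².
Required areal heat capacity C = Q / ΔT = 7.03×10^8 J/(m²·K).
Depth D = C / (ρ c_p) = 7.03×10^8 / (1028 × 3934) = 174 m.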